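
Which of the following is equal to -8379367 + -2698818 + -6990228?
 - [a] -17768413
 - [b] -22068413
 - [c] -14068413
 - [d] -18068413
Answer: d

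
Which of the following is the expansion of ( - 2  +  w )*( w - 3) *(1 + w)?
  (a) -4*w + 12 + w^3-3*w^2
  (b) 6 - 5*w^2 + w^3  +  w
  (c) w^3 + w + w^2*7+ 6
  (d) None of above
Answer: d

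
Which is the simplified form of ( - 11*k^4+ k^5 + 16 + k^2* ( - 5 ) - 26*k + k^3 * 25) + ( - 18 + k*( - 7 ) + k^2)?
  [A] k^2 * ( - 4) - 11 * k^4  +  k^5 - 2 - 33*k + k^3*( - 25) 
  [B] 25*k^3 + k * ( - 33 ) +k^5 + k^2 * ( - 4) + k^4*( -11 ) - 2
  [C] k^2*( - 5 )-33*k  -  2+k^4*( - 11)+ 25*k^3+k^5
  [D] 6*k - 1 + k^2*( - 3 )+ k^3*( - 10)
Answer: B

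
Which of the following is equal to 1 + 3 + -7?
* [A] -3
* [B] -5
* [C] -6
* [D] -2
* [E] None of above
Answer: A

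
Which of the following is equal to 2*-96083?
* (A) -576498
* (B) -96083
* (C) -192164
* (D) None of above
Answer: D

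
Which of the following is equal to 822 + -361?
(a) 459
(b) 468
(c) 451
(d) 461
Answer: d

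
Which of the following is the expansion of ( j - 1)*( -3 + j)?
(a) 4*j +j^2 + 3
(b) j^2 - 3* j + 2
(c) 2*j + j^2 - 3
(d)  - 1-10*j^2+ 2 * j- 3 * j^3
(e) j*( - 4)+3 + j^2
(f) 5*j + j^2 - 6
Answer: e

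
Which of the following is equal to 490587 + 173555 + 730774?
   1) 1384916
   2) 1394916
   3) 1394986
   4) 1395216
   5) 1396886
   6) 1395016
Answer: 2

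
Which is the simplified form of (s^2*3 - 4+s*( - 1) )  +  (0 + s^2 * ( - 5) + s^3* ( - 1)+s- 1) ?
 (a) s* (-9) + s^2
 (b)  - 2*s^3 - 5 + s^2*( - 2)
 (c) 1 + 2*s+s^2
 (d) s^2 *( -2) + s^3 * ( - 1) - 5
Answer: d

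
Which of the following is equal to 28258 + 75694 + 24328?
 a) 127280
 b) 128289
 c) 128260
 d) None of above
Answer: d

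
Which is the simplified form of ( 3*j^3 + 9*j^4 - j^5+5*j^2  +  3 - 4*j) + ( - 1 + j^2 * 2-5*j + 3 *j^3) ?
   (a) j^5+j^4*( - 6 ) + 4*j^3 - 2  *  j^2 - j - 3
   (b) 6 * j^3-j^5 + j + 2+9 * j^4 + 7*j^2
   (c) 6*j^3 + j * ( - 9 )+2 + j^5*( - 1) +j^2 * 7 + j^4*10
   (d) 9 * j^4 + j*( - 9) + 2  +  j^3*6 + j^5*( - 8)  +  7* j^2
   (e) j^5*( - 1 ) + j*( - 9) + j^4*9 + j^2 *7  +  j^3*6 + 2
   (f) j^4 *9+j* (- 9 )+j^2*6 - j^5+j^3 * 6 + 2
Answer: e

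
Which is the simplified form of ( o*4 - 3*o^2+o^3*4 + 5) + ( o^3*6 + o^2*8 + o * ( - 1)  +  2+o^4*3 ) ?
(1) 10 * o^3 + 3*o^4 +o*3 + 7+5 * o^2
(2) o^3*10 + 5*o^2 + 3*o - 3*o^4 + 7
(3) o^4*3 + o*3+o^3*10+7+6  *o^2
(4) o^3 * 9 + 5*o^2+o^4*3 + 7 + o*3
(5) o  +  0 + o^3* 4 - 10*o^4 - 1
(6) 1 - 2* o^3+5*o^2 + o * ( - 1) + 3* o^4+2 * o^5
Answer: 1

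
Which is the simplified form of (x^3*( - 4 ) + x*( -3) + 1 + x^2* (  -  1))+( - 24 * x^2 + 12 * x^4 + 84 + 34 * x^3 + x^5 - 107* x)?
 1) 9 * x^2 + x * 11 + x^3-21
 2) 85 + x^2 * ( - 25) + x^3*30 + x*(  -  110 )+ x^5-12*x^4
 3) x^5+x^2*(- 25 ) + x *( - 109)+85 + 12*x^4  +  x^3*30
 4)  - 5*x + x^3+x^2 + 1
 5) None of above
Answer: 5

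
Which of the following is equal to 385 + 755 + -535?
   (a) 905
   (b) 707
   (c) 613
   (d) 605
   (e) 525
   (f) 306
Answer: d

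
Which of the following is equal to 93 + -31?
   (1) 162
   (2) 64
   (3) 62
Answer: 3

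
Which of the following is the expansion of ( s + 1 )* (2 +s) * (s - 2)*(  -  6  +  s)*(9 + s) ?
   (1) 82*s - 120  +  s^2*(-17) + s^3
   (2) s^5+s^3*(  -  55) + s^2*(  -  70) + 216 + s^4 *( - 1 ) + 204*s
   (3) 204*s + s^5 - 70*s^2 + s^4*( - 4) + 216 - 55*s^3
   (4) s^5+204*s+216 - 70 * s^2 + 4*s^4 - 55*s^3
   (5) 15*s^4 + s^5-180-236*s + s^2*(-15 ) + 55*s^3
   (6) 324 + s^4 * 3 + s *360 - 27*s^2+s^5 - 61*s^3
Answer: 4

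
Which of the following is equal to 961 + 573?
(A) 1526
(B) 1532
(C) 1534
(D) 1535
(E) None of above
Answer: C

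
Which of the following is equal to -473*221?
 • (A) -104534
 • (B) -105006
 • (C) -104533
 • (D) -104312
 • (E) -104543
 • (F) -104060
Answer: C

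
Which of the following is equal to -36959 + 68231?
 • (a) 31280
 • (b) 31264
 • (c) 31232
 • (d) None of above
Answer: d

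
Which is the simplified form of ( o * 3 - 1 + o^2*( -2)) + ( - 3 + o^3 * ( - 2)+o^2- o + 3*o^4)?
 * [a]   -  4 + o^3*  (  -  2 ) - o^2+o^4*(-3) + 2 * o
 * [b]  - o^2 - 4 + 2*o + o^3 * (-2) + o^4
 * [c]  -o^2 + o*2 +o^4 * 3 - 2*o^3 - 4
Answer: c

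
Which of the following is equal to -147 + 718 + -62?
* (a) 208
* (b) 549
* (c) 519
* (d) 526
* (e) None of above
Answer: e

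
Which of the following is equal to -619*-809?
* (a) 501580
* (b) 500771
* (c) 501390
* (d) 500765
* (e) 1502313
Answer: b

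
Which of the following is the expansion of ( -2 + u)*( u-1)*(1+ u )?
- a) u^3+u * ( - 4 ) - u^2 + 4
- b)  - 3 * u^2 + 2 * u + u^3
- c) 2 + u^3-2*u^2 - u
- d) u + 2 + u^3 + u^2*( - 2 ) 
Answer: c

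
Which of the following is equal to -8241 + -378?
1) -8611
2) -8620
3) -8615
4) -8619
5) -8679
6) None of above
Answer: 4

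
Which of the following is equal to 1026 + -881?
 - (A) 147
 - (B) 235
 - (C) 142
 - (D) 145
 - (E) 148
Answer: D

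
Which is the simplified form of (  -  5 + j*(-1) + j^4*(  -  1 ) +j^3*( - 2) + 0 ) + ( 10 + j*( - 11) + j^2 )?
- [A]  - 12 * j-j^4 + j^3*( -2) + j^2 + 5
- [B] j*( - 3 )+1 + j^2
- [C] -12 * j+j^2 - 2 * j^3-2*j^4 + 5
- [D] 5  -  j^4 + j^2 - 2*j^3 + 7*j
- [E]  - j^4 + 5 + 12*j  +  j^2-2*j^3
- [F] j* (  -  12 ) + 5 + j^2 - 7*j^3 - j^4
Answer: A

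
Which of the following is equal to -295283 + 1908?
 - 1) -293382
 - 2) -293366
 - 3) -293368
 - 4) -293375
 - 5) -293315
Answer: 4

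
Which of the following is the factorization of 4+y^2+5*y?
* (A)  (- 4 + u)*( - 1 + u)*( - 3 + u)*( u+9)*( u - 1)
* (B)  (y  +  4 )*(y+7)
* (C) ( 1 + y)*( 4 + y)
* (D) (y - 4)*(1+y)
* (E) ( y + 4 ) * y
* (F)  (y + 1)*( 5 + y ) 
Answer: C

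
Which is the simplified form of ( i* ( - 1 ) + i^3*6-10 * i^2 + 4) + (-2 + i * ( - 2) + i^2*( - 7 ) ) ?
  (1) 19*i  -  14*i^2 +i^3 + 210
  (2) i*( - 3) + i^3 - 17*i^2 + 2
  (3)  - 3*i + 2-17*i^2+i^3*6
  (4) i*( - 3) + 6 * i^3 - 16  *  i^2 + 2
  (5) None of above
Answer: 3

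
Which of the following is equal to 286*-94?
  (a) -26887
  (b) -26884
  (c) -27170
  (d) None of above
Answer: b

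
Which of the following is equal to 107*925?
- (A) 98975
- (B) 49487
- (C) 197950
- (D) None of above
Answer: A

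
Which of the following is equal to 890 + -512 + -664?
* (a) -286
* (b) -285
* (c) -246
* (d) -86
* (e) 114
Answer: a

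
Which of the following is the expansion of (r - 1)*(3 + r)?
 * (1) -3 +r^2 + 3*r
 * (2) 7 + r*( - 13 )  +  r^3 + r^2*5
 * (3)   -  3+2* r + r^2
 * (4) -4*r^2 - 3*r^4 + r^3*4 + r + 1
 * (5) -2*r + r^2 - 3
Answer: 3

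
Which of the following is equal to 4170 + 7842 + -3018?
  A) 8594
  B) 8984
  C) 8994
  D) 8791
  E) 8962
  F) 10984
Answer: C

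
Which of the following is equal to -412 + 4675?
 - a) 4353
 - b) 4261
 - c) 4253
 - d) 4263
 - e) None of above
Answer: d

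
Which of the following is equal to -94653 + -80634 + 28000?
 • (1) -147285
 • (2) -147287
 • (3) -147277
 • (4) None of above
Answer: 2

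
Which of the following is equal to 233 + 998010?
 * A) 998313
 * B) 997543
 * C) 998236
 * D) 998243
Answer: D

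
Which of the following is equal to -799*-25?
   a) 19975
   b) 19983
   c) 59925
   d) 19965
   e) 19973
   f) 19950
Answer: a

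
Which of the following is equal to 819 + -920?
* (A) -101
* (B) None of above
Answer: A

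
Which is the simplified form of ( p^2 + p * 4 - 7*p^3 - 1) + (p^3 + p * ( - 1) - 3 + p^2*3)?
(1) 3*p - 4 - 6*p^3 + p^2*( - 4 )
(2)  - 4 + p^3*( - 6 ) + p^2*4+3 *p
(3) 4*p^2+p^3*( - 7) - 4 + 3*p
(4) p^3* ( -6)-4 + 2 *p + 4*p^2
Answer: 2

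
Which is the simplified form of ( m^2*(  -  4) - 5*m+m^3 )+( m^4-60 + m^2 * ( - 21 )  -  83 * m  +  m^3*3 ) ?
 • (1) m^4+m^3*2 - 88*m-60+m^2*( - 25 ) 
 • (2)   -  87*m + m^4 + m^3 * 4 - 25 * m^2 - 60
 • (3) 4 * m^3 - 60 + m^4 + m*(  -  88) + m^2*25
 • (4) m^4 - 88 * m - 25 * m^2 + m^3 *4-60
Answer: 4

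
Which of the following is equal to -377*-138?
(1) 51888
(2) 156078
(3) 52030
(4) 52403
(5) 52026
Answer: 5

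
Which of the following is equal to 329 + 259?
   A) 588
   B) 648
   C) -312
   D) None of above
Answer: A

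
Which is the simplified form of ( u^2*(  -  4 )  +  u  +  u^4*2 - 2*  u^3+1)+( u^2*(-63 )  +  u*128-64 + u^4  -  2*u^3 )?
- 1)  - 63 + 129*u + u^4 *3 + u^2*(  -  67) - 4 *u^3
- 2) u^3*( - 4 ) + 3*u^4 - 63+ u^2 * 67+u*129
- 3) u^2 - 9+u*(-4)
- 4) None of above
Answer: 1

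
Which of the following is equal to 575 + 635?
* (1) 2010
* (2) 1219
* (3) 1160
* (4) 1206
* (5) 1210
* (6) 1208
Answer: 5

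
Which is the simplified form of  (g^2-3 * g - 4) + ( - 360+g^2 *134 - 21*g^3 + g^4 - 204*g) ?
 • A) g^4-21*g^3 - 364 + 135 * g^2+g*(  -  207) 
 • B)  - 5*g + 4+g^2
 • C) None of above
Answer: A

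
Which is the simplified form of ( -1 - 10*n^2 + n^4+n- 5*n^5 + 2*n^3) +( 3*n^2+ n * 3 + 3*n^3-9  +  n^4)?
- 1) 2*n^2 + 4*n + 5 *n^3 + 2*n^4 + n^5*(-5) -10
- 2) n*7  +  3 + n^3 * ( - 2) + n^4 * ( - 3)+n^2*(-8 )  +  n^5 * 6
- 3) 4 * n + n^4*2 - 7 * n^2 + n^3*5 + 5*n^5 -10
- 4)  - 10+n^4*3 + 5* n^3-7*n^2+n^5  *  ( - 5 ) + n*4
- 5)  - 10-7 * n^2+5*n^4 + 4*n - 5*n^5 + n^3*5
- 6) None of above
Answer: 6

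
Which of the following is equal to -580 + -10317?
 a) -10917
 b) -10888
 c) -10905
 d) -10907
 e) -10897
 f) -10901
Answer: e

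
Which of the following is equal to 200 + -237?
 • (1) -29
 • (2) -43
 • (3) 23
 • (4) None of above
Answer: 4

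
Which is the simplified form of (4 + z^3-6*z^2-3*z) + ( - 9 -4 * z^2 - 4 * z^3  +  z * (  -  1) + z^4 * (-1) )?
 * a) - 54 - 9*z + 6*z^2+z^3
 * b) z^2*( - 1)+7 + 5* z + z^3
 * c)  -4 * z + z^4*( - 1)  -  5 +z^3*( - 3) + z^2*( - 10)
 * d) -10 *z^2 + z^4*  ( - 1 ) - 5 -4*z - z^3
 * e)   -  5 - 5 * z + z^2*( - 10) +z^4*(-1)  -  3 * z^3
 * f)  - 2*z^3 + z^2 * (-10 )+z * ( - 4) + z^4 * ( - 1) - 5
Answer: c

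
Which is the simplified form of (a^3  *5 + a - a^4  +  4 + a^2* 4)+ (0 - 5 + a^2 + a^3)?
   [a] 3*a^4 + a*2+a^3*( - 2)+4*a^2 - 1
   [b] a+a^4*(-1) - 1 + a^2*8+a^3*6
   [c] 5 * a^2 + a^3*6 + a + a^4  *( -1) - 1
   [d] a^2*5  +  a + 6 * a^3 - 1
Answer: c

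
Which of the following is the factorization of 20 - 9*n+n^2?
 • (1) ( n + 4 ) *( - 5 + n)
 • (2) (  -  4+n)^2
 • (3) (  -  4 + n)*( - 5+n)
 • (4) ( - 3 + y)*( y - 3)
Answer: 3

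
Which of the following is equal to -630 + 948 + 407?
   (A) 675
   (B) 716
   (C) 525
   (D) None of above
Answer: D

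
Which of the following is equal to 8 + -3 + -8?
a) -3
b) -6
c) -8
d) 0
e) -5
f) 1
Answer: a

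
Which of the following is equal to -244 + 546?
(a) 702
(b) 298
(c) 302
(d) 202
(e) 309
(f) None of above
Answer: c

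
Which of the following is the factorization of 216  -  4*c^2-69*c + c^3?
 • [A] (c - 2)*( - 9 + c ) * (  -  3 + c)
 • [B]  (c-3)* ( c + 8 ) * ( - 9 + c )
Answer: B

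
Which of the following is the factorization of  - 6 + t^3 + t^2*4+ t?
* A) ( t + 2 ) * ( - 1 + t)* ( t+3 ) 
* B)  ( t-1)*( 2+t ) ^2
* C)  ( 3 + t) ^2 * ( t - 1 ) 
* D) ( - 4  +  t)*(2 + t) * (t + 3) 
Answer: A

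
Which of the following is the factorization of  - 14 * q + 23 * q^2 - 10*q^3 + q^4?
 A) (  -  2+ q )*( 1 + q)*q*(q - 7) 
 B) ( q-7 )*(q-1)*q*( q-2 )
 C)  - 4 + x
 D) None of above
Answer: B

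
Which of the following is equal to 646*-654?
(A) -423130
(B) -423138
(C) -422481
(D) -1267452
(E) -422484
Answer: E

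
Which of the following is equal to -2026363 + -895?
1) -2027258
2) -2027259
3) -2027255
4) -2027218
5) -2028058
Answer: 1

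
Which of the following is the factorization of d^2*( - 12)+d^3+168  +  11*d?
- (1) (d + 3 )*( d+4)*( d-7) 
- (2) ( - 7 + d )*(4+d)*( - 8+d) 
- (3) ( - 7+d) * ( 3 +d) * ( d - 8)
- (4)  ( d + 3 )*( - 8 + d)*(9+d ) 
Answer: 3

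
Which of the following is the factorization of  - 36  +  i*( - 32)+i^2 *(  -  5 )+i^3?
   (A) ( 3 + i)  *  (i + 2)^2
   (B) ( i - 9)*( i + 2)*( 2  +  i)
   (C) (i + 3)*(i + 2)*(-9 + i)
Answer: B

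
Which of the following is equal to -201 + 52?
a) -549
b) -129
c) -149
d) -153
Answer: c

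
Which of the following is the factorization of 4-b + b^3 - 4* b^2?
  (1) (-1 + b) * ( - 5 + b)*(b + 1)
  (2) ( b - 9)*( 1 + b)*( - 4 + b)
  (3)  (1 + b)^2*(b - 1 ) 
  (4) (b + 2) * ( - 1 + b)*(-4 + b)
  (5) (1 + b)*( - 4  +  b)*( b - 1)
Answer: 5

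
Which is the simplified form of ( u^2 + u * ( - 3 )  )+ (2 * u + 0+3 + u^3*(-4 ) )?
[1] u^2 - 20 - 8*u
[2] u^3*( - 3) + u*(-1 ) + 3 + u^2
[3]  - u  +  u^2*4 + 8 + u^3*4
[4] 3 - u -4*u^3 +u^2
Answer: 4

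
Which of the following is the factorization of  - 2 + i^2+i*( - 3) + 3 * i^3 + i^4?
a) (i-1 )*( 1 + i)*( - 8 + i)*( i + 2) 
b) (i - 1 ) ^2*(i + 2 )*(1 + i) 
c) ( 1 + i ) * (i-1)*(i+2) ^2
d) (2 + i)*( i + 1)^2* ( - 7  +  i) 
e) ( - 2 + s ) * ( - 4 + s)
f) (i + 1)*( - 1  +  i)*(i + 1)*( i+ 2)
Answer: f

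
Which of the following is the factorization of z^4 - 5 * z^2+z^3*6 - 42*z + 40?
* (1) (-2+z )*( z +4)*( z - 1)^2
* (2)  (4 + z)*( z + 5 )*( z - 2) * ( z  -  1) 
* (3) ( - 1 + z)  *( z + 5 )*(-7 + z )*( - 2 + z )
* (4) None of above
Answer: 2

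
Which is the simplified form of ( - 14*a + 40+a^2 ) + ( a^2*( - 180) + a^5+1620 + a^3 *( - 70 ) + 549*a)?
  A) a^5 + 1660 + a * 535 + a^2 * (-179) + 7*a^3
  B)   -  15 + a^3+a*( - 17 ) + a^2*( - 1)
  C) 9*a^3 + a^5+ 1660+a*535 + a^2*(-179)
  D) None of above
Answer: D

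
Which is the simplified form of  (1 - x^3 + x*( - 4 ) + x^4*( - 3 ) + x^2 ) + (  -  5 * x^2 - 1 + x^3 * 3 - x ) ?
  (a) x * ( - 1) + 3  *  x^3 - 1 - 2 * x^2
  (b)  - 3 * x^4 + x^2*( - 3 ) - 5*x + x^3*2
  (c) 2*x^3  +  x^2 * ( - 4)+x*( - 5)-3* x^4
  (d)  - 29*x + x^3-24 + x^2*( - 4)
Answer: c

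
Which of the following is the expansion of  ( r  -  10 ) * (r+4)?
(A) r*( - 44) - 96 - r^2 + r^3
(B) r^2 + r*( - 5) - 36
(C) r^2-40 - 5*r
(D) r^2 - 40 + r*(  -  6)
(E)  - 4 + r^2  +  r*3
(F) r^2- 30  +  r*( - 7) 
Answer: D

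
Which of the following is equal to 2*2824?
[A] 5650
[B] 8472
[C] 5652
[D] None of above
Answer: D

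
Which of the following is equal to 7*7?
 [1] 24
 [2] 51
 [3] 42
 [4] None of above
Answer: 4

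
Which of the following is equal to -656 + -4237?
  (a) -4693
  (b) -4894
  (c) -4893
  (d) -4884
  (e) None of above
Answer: c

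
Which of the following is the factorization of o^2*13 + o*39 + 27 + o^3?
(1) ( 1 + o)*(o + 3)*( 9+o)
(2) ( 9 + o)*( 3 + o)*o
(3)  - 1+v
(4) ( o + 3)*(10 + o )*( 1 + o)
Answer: 1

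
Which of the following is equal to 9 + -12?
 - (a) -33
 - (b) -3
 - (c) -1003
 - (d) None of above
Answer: b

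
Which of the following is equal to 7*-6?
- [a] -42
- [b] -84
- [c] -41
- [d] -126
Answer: a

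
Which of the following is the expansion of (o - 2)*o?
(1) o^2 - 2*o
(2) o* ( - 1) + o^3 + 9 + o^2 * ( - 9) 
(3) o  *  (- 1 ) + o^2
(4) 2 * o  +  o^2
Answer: 1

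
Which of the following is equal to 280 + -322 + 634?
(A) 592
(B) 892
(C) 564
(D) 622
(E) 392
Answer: A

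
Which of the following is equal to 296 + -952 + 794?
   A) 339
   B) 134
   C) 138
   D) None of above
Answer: C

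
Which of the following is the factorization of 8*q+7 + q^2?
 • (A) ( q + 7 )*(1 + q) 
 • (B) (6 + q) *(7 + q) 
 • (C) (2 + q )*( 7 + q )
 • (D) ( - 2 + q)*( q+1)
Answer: A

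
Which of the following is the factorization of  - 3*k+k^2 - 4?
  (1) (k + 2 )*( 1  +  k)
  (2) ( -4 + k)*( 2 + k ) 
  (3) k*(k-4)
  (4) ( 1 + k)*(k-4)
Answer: 4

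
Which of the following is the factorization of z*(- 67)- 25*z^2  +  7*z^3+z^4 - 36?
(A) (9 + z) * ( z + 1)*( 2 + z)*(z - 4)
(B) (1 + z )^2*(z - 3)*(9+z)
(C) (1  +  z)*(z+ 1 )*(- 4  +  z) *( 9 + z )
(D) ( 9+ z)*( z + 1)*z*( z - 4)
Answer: C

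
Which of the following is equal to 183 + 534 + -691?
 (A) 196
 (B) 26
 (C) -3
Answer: B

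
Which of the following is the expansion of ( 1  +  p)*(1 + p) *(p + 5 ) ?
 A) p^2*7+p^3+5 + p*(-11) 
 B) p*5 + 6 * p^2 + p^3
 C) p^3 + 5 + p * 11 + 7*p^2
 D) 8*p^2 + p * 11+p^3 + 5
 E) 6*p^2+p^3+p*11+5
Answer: C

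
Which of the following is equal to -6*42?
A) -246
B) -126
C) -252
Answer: C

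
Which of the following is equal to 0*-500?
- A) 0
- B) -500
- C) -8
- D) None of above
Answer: A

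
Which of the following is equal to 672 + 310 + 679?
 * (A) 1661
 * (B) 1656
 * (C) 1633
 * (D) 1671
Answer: A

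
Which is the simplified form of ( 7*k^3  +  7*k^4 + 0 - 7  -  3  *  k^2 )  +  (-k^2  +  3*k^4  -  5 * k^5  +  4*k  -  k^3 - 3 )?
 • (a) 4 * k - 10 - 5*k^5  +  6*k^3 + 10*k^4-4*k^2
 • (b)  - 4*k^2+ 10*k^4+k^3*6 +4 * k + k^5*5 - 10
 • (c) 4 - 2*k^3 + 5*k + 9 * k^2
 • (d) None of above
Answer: a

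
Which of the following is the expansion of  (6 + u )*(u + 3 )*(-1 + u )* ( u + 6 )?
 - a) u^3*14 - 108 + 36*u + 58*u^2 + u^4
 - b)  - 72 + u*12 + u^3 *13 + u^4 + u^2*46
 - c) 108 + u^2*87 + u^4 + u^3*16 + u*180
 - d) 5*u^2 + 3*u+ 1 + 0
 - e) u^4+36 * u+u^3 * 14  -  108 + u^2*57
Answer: e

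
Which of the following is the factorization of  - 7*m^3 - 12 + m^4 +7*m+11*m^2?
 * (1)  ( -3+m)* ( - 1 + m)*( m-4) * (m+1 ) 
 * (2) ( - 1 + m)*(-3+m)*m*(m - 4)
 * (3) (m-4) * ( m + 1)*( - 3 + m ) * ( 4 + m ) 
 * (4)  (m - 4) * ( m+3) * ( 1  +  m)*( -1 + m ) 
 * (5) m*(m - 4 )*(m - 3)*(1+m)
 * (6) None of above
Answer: 1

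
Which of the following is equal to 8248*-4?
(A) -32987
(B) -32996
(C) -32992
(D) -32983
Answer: C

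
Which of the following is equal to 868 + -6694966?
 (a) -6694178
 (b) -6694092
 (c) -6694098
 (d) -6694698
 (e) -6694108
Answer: c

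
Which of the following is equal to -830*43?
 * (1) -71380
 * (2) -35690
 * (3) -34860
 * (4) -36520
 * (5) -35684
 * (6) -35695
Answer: 2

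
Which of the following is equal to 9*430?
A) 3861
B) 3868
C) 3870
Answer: C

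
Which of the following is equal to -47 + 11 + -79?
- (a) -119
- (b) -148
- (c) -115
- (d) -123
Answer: c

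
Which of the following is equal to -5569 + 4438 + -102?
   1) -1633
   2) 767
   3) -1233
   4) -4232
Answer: 3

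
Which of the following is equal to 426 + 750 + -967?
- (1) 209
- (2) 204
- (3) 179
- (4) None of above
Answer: 1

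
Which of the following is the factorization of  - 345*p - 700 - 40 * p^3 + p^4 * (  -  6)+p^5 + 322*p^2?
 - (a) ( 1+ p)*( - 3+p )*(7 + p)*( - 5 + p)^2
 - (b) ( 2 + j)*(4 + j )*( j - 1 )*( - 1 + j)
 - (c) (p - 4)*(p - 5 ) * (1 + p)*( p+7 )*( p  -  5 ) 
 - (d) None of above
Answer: c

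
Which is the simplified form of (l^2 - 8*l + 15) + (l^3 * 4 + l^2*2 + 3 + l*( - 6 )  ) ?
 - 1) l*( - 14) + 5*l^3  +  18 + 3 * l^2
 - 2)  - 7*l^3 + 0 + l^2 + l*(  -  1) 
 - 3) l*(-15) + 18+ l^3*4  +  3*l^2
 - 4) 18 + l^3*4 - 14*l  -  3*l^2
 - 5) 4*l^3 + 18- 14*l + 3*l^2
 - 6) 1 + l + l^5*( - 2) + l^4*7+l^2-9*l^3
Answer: 5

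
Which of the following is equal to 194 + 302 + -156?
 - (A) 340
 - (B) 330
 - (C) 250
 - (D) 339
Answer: A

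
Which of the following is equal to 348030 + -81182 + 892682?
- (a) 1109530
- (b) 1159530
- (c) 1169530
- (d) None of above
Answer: b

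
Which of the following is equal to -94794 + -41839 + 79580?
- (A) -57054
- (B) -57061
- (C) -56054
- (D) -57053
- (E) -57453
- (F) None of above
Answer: D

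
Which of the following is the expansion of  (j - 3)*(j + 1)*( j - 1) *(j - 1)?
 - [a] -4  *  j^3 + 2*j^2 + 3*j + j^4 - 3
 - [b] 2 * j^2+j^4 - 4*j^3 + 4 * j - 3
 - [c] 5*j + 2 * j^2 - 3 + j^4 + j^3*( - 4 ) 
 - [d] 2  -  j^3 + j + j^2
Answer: b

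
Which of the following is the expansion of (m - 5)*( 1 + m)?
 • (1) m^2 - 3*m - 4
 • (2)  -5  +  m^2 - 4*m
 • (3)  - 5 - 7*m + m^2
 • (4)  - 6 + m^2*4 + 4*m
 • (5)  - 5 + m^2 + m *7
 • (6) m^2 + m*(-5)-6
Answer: 2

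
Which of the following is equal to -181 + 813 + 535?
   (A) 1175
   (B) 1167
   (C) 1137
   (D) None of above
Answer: B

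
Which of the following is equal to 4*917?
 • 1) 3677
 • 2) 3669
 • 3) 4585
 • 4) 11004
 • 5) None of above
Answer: 5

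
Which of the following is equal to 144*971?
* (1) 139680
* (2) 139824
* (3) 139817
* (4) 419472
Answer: 2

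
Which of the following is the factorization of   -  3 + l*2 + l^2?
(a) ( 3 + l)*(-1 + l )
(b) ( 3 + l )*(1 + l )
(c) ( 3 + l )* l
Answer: a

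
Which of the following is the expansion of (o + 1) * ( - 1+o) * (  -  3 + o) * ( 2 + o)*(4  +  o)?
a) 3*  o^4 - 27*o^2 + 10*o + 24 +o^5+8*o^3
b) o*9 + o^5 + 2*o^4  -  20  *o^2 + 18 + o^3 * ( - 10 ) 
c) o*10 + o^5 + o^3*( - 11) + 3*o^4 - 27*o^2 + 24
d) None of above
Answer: c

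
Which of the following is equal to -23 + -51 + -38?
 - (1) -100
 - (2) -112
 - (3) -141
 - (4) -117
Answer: 2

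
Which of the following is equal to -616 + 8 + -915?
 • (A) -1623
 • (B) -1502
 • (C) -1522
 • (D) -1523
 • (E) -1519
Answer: D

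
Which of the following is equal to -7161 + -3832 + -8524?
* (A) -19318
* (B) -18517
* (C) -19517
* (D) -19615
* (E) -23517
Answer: C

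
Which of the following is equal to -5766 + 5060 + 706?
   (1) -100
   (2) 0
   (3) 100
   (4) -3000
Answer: 2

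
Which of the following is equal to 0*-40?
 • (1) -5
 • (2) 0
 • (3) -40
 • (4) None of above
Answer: 2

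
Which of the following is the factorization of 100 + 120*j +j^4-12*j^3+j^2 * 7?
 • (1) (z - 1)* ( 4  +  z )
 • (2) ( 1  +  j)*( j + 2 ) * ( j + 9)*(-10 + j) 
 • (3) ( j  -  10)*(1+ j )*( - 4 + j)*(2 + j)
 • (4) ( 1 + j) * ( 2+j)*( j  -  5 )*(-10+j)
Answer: 4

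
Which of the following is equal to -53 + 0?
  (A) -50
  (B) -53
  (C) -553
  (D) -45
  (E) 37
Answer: B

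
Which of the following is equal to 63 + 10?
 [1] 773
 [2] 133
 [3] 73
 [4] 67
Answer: 3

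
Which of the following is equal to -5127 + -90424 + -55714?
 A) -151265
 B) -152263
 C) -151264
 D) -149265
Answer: A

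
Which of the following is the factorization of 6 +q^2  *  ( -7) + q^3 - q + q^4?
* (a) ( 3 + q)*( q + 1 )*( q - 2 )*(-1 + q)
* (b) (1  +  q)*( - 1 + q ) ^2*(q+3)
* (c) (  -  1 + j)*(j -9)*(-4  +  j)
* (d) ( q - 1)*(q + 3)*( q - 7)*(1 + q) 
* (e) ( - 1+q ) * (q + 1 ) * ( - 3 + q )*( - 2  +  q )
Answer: a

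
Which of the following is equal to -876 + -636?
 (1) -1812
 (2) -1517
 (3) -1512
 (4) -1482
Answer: 3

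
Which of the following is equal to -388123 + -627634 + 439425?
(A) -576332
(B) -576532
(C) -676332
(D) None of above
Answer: A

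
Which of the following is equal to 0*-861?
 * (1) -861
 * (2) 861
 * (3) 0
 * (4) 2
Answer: 3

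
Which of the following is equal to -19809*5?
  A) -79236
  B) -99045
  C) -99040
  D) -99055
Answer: B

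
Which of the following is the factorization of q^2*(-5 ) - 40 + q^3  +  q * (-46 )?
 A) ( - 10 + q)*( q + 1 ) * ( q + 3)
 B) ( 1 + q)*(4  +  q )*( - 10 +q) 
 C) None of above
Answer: B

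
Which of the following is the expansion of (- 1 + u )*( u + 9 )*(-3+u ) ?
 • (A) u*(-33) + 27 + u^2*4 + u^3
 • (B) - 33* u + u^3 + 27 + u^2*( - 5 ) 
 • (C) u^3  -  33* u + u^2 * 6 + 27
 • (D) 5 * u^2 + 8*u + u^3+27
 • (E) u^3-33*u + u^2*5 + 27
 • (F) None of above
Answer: E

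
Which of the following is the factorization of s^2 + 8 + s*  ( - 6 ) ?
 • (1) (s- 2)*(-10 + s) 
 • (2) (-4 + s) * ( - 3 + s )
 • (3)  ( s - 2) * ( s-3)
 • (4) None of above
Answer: 4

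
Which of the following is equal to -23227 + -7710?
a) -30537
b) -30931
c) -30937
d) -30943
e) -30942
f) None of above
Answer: c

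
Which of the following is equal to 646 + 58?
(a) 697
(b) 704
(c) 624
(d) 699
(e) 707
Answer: b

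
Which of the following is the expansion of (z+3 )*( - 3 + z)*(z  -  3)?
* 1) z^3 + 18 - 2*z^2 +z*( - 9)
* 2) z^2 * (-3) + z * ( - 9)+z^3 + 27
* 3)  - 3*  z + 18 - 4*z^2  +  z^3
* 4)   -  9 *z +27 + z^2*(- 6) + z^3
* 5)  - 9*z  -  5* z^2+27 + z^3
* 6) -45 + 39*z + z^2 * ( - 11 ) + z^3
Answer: 2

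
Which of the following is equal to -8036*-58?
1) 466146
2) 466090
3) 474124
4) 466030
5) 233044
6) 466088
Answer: 6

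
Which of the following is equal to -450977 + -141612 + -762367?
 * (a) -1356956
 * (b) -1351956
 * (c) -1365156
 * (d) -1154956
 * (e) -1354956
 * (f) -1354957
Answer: e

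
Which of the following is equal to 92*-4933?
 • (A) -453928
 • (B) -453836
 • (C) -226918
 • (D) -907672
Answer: B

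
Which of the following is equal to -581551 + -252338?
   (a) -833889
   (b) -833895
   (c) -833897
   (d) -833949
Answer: a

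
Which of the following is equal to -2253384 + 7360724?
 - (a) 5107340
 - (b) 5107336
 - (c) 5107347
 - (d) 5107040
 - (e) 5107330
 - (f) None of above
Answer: a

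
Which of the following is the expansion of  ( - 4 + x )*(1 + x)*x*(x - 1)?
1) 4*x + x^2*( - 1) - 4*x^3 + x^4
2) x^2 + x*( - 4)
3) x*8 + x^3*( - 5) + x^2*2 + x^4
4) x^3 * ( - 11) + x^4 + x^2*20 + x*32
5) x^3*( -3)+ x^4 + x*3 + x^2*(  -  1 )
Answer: 1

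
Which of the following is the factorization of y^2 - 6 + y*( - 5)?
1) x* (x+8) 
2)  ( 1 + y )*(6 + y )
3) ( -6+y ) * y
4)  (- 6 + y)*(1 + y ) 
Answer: 4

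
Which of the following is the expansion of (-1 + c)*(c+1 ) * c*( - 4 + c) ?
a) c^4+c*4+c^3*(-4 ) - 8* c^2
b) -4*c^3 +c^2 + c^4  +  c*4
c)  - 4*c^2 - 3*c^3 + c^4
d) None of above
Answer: d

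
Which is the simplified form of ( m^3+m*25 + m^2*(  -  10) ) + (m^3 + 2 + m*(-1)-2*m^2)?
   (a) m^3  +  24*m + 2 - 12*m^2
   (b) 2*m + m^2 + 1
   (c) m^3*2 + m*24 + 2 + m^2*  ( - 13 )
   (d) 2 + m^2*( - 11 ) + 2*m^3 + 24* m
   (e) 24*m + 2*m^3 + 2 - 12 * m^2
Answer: e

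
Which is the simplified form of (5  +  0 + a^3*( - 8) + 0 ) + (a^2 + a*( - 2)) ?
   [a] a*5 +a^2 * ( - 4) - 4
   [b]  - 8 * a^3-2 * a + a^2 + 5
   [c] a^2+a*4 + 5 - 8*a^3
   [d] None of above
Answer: b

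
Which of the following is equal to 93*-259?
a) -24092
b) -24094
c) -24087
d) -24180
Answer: c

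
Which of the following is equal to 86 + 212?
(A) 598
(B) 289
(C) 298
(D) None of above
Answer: C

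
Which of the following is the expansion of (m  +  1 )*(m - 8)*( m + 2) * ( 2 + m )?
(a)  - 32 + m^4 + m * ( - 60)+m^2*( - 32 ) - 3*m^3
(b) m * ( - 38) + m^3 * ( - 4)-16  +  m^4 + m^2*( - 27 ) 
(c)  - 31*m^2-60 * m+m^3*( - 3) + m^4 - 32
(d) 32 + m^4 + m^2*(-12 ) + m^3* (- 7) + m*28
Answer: a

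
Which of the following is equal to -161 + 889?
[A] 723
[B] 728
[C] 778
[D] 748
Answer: B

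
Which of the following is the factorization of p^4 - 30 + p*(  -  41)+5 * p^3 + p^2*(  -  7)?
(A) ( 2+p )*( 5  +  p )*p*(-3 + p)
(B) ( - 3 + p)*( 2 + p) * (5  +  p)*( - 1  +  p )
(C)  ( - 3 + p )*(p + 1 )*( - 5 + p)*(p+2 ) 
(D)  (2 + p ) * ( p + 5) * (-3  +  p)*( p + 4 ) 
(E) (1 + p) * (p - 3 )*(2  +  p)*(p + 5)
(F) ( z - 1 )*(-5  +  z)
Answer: E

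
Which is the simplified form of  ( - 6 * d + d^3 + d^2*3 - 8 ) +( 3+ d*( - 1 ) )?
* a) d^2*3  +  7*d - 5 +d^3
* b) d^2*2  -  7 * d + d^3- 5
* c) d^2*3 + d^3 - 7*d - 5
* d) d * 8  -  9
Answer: c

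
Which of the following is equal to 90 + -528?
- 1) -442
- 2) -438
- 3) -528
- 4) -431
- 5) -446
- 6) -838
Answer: 2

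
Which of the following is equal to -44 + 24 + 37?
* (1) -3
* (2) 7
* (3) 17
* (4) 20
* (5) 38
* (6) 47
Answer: 3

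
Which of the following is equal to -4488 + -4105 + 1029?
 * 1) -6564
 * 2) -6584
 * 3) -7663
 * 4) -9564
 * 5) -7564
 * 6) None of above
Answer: 5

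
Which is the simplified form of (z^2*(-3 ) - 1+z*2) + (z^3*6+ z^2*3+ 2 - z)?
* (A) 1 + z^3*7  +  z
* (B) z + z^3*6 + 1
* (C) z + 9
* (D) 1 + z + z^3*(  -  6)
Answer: B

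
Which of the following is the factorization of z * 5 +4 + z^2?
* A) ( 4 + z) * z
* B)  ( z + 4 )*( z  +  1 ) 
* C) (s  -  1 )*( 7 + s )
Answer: B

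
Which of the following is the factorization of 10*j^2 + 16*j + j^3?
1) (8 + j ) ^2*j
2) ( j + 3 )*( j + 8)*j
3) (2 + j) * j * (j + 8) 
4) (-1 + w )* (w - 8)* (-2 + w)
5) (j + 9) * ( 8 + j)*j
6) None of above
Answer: 3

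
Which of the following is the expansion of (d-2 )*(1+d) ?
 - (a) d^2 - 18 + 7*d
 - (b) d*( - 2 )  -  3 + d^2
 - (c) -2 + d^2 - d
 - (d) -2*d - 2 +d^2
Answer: c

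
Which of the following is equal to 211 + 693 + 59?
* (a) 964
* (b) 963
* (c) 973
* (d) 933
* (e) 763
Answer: b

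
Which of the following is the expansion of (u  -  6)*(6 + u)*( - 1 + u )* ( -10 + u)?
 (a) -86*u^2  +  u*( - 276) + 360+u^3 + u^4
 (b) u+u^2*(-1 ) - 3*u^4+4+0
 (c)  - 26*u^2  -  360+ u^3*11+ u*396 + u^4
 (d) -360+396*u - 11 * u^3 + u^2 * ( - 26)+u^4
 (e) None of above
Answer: d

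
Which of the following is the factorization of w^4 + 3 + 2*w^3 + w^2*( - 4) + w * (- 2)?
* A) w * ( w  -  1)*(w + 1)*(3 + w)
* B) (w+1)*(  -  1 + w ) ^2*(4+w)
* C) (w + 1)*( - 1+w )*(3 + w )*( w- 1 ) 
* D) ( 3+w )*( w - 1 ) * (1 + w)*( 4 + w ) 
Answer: C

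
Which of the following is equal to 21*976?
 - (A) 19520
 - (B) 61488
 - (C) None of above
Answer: C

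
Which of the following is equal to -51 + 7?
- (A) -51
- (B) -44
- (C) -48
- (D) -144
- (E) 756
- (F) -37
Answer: B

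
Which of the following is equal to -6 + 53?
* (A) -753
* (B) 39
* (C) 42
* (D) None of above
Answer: D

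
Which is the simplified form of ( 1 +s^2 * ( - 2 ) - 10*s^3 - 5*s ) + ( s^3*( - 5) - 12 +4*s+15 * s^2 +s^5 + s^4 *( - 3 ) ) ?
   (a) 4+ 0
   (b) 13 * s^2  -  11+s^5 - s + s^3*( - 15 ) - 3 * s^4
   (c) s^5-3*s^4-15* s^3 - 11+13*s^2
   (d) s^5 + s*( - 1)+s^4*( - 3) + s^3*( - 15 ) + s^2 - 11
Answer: b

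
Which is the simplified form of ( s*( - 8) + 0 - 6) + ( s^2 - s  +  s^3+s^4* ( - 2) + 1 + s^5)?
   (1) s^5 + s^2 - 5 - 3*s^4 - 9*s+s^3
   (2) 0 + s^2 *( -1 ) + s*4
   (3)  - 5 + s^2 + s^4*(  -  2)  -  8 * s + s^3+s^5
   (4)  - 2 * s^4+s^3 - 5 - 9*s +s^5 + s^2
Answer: 4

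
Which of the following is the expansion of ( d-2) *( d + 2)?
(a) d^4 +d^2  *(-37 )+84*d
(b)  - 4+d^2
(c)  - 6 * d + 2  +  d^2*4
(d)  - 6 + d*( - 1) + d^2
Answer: b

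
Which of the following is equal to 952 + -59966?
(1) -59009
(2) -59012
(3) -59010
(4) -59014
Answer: 4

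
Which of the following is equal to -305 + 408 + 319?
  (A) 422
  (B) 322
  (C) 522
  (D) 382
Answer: A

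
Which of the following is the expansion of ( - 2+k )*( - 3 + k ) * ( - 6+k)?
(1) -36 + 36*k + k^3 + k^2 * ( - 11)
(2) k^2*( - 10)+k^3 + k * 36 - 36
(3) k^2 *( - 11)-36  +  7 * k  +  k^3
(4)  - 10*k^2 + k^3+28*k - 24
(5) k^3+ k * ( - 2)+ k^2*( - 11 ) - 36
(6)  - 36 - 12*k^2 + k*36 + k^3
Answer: 1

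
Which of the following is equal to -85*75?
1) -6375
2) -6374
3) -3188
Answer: 1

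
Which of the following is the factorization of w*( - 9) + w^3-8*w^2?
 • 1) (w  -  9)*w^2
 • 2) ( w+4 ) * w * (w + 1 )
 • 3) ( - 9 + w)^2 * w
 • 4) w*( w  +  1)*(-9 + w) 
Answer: 4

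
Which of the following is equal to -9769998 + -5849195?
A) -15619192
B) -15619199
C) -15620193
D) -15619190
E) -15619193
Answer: E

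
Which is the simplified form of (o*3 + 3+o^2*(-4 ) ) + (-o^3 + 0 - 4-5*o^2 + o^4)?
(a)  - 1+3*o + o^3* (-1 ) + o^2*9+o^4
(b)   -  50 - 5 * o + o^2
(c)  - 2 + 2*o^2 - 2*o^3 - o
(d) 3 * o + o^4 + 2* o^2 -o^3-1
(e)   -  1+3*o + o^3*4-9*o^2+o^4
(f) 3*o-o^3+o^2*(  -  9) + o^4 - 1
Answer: f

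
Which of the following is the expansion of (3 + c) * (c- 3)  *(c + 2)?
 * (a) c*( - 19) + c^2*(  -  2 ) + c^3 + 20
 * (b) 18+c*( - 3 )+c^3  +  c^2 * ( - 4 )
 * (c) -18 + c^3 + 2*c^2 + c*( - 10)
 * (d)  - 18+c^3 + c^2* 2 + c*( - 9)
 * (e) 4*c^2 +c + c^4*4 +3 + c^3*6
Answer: d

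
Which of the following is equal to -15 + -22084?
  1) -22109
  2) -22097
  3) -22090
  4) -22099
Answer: 4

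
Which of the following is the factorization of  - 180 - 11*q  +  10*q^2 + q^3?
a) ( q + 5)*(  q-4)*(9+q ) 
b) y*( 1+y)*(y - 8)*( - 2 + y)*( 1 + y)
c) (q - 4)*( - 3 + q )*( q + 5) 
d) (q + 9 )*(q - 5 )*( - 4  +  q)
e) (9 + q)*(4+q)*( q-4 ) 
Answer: a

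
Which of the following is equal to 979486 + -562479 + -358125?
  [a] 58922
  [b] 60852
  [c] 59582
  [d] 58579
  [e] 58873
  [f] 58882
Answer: f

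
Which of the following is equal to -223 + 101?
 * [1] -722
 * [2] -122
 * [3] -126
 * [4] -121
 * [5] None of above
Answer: 2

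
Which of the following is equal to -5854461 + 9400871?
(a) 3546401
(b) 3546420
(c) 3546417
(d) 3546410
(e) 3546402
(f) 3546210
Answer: d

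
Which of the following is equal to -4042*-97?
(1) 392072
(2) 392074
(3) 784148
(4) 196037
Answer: 2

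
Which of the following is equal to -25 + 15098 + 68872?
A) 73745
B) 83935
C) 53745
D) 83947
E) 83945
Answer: E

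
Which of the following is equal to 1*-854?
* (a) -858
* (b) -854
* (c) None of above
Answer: b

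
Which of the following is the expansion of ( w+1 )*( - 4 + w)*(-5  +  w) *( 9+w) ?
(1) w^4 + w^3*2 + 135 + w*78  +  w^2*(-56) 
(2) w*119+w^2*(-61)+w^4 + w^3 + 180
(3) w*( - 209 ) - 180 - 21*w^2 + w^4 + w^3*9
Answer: 2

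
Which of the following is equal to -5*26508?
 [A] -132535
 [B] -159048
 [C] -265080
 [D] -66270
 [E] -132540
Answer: E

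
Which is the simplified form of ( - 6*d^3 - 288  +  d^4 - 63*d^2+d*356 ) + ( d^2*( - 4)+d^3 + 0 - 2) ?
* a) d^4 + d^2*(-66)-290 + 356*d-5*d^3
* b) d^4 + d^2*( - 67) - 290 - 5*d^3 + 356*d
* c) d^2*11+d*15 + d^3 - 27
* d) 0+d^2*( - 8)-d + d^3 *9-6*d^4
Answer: b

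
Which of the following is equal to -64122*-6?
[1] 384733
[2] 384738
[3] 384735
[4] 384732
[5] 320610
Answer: 4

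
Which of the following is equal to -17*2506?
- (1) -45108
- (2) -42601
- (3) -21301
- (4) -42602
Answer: 4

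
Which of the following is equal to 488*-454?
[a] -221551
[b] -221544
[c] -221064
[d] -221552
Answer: d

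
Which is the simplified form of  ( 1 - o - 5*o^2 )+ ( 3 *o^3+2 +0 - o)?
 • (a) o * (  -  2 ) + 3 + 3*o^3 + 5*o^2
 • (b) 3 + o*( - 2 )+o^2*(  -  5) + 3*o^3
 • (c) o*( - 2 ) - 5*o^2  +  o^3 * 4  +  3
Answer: b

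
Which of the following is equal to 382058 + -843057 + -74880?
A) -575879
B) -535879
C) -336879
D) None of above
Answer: B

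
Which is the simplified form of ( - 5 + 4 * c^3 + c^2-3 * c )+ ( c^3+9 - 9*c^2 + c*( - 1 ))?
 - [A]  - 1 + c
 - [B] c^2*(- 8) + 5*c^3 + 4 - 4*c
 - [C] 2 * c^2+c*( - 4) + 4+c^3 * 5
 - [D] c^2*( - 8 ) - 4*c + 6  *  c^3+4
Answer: B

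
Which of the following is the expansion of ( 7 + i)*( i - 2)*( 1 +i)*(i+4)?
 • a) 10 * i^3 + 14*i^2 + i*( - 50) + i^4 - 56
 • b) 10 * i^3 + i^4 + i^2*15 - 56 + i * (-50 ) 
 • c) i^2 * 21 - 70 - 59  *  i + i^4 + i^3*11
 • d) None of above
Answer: b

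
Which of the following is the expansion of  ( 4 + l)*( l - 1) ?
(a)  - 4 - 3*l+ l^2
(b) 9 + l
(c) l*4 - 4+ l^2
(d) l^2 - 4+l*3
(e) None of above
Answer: d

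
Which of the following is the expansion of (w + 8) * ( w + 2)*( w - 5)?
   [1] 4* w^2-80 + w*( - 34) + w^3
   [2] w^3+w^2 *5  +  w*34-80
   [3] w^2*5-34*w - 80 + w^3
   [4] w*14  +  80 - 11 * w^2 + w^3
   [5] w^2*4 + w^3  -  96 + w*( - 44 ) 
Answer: 3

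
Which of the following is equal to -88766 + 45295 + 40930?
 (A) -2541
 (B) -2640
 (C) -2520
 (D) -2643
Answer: A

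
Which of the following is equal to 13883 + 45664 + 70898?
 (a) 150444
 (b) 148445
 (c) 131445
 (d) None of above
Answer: d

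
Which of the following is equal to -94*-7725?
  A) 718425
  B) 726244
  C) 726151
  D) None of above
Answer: D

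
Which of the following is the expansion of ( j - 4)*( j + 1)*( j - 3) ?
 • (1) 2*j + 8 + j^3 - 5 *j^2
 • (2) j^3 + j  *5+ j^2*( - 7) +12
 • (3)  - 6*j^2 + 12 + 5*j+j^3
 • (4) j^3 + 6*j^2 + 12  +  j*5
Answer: 3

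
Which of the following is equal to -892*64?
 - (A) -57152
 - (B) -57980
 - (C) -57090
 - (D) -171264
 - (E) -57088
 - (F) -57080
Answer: E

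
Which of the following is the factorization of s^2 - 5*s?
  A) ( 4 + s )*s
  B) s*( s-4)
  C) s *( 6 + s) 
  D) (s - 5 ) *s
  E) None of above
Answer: D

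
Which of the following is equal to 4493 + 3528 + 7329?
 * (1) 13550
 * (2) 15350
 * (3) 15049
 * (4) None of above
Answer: 2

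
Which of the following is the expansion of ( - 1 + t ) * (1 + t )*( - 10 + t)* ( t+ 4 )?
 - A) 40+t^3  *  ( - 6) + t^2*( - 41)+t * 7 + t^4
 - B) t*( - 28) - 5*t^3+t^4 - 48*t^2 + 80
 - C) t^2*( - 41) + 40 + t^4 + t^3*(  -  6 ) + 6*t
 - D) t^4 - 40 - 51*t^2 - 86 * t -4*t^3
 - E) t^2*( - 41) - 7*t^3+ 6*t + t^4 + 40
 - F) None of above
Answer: C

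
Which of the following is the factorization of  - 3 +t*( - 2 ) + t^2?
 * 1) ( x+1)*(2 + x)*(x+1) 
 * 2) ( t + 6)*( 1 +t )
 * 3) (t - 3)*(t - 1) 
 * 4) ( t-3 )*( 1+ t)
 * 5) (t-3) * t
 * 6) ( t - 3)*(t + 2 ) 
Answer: 4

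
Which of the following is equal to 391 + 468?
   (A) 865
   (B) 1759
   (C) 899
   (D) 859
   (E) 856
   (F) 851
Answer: D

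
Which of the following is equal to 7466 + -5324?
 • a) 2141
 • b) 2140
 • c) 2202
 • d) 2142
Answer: d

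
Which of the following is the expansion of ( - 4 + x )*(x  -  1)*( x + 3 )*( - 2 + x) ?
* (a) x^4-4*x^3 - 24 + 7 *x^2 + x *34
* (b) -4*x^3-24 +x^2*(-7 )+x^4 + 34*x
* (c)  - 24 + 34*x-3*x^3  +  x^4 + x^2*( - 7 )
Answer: b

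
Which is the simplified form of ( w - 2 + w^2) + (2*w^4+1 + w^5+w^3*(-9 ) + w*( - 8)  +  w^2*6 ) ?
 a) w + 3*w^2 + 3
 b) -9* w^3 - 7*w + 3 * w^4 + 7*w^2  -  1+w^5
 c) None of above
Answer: c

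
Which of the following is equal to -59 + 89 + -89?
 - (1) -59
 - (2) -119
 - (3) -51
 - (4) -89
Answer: 1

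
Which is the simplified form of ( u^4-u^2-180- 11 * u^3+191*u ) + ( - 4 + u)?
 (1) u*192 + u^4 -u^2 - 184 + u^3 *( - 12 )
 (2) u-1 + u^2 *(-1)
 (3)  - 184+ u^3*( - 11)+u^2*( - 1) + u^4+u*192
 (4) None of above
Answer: 3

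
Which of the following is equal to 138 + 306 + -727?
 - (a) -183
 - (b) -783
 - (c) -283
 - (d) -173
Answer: c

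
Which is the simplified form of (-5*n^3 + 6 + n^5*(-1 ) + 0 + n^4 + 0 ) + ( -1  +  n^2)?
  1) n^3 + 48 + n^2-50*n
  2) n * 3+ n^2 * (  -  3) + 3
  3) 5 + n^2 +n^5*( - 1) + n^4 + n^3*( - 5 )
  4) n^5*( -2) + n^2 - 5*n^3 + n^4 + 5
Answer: 3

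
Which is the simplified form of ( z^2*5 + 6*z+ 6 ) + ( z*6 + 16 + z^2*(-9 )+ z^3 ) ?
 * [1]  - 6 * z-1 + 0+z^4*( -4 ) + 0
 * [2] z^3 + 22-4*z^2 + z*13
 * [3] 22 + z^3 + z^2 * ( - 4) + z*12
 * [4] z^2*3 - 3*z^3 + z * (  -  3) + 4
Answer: 3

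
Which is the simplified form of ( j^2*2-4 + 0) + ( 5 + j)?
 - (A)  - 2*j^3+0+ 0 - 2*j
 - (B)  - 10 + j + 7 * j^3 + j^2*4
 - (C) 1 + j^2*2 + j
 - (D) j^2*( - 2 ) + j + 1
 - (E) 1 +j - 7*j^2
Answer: C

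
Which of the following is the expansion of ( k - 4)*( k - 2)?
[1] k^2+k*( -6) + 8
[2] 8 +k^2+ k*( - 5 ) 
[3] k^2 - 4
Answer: 1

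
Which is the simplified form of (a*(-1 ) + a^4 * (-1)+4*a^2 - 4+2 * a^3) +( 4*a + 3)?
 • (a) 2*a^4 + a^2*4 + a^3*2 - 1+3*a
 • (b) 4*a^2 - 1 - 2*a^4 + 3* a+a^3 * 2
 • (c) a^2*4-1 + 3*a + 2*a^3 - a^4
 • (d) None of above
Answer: c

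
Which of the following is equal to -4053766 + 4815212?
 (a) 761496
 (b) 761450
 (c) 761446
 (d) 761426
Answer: c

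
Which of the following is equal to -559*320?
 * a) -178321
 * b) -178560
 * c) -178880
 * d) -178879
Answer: c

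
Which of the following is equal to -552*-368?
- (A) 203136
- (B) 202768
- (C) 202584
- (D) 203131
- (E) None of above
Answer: A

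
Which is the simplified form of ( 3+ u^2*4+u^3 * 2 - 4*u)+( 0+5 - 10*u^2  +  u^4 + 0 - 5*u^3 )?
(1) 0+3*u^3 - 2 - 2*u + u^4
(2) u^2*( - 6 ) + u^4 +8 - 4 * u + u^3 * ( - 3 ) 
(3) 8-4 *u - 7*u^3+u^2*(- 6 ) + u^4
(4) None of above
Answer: 2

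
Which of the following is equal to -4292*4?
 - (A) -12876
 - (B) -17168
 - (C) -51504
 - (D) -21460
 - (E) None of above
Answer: B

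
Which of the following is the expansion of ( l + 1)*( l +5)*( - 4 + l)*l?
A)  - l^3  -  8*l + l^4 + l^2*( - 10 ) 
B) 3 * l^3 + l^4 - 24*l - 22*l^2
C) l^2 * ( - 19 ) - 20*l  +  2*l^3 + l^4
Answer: C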